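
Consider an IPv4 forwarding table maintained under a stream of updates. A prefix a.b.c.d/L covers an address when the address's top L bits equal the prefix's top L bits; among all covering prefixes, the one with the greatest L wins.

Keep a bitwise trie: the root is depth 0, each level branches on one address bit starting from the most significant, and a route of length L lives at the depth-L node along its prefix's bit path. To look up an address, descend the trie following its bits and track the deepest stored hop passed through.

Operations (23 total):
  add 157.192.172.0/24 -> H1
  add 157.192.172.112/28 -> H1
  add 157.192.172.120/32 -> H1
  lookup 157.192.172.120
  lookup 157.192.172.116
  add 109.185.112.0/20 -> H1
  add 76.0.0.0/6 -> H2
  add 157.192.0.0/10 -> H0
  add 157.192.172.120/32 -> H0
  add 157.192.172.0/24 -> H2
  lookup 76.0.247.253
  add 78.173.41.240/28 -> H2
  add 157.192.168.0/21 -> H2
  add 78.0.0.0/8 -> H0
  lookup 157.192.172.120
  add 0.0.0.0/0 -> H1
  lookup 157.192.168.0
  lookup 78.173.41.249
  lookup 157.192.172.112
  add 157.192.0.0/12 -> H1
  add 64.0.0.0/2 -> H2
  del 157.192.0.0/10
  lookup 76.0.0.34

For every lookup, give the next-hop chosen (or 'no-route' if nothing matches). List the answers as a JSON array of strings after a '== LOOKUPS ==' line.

Process each operation:
  + 157.192.172.0/24 (H1) depth=24
  + 157.192.172.112/28 (H1) depth=28
  + 157.192.172.120/32 (H1) depth=32
  ? 157.192.172.120  path d0:-→d1:-→d2:-→d3:-→d4:-→d5:-→d6:-→d7:-→d8:-→d9:-→d10:-→d11:-→d12:-→d13:-→d14:-→d15:-→d16:-→d17:-→d18:-→d19:-→d20:-→d21:-→d22:-→d23:-→d24:H1→d25:-→d26:-→d27:-→d28:H1→d29:-→d30:-→d31:-→d32:H1  best=H1
  ? 157.192.172.116  path d0:-→d1:-→d2:-→d3:-→d4:-→d5:-→d6:-→d7:-→d8:-→d9:-→d10:-→d11:-→d12:-→d13:-→d14:-→d15:-→d16:-→d17:-→d18:-→d19:-→d20:-→d21:-→d22:-→d23:-→d24:H1→d25:-→d26:-→d27:-→d28:H1  best=H1
  + 109.185.112.0/20 (H1) depth=20
  + 76.0.0.0/6 (H2) depth=6
  + 157.192.0.0/10 (H0) depth=10
  + 157.192.172.120/32 (H0) depth=32
  + 157.192.172.0/24 (H2) depth=24
  ? 76.0.247.253  path d0:-→d1:-→d2:-→d3:-→d4:-→d5:-→d6:H2  best=H2
  + 78.173.41.240/28 (H2) depth=28
  + 157.192.168.0/21 (H2) depth=21
  + 78.0.0.0/8 (H0) depth=8
  ? 157.192.172.120  path d0:-→d1:-→d2:-→d3:-→d4:-→d5:-→d6:-→d7:-→d8:-→d9:-→d10:H0→d11:-→d12:-→d13:-→d14:-→d15:-→d16:-→d17:-→d18:-→d19:-→d20:-→d21:H2→d22:-→d23:-→d24:H2→d25:-→d26:-→d27:-→d28:H1→d29:-→d30:-→d31:-→d32:H0  best=H0
  + 0.0.0.0/0 (H1) depth=0
  ? 157.192.168.0  path d0:H1→d1:-→d2:-→d3:-→d4:-→d5:-→d6:-→d7:-→d8:-→d9:-→d10:H0→d11:-→d12:-→d13:-→d14:-→d15:-→d16:-→d17:-→d18:-→d19:-→d20:-→d21:H2  best=H2
  ? 78.173.41.249  path d0:H1→d1:-→d2:-→d3:-→d4:-→d5:-→d6:H2→d7:-→d8:H0→d9:-→d10:-→d11:-→d12:-→d13:-→d14:-→d15:-→d16:-→d17:-→d18:-→d19:-→d20:-→d21:-→d22:-→d23:-→d24:-→d25:-→d26:-→d27:-→d28:H2  best=H2
  ? 157.192.172.112  path d0:H1→d1:-→d2:-→d3:-→d4:-→d5:-→d6:-→d7:-→d8:-→d9:-→d10:H0→d11:-→d12:-→d13:-→d14:-→d15:-→d16:-→d17:-→d18:-→d19:-→d20:-→d21:H2→d22:-→d23:-→d24:H2→d25:-→d26:-→d27:-→d28:H1  best=H1
  + 157.192.0.0/12 (H1) depth=12
  + 64.0.0.0/2 (H2) depth=2
  del 157.192.0.0/10 (clear depth 10)
  ? 76.0.0.34  path d0:H1→d1:-→d2:H2→d3:-→d4:-→d5:-→d6:H2  best=H2

== LOOKUPS ==
["H1","H1","H2","H0","H2","H2","H1","H2"]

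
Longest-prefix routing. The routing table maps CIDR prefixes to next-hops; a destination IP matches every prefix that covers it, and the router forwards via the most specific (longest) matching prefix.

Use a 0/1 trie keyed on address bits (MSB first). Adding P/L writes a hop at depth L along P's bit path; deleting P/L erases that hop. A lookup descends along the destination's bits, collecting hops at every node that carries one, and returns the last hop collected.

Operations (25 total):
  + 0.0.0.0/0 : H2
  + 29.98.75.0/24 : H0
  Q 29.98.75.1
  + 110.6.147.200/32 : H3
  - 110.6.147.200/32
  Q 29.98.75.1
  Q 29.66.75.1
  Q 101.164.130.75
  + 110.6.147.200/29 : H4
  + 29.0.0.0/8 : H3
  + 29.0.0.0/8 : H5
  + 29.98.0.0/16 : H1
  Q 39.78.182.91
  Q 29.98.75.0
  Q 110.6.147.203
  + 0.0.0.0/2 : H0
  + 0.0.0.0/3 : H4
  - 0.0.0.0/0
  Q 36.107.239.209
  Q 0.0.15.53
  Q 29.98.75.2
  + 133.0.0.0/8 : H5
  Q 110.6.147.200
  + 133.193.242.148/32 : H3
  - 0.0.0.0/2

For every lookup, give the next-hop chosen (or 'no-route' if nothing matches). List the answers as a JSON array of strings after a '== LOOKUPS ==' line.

Trace:
  add 0.0.0.0/0 -> H2 at depth 0
  add 29.98.75.0/24 -> H0 at depth 24
  Q 29.98.75.1: descend 000111010110001001001011 ; hops seen [H2,H0] ; pick H0
  add 110.6.147.200/32 -> H3 at depth 32
  del 110.6.147.200/32 (clear depth 32)
  Q 29.98.75.1: descend 000111010110001001001011 ; hops seen [H2,H0] ; pick H0
  Q 29.66.75.1: descend 0001110101 ; hops seen [H2] ; pick H2
  Q 101.164.130.75: descend 0110 ; hops seen [H2] ; pick H2
  add 110.6.147.200/29 -> H4 at depth 29
  add 29.0.0.0/8 -> H3 at depth 8
  add 29.0.0.0/8 -> H5 at depth 8
  add 29.98.0.0/16 -> H1 at depth 16
  Q 39.78.182.91: descend 00 ; hops seen [H2] ; pick H2
  Q 29.98.75.0: descend 000111010110001001001011 ; hops seen [H2,H5,H1,H0] ; pick H0
  Q 110.6.147.203: descend 011011100000011010010011110010 ; hops seen [H2,H4] ; pick H4
  add 0.0.0.0/2 -> H0 at depth 2
  add 0.0.0.0/3 -> H4 at depth 3
  del 0.0.0.0/0 (clear depth 0)
  Q 36.107.239.209: descend 00 ; hops seen [H0] ; pick H0
  Q 0.0.15.53: descend 000 ; hops seen [H0,H4] ; pick H4
  Q 29.98.75.2: descend 000111010110001001001011 ; hops seen [H0,H4,H5,H1,H0] ; pick H0
  add 133.0.0.0/8 -> H5 at depth 8
  Q 110.6.147.200: descend 01101110000001101001001111001000 ; hops seen [H4] ; pick H4
  add 133.193.242.148/32 -> H3 at depth 32
  del 0.0.0.0/2 (clear depth 2)

== LOOKUPS ==
["H0","H0","H2","H2","H2","H0","H4","H0","H4","H0","H4"]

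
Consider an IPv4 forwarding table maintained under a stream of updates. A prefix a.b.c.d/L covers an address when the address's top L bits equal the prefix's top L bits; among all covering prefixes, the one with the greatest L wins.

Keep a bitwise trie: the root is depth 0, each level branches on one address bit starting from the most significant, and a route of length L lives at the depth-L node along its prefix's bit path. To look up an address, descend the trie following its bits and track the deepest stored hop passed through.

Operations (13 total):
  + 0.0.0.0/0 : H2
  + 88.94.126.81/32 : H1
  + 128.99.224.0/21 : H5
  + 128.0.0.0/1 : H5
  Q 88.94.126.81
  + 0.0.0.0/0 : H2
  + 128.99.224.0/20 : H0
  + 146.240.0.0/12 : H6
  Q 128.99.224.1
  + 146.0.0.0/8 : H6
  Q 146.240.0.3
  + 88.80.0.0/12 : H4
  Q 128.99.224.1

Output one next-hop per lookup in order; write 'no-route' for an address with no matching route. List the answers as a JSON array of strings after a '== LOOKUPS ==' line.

Trace:
  add 0.0.0.0/0 -> H2 at depth 0
  add 88.94.126.81/32 -> H1 at depth 32
  add 128.99.224.0/21 -> H5 at depth 21
  add 128.0.0.0/1 -> H5 at depth 1
  Q 88.94.126.81: descend 01011000010111100111111001010001 ; hops seen [H2,H1] ; pick H1
  add 0.0.0.0/0 -> H2 at depth 0
  add 128.99.224.0/20 -> H0 at depth 20
  add 146.240.0.0/12 -> H6 at depth 12
  Q 128.99.224.1: descend 100000000110001111100 ; hops seen [H2,H5,H0,H5] ; pick H5
  add 146.0.0.0/8 -> H6 at depth 8
  Q 146.240.0.3: descend 100100101111 ; hops seen [H2,H5,H6,H6] ; pick H6
  add 88.80.0.0/12 -> H4 at depth 12
  Q 128.99.224.1: descend 100000000110001111100 ; hops seen [H2,H5,H0,H5] ; pick H5

== LOOKUPS ==
["H1","H5","H6","H5"]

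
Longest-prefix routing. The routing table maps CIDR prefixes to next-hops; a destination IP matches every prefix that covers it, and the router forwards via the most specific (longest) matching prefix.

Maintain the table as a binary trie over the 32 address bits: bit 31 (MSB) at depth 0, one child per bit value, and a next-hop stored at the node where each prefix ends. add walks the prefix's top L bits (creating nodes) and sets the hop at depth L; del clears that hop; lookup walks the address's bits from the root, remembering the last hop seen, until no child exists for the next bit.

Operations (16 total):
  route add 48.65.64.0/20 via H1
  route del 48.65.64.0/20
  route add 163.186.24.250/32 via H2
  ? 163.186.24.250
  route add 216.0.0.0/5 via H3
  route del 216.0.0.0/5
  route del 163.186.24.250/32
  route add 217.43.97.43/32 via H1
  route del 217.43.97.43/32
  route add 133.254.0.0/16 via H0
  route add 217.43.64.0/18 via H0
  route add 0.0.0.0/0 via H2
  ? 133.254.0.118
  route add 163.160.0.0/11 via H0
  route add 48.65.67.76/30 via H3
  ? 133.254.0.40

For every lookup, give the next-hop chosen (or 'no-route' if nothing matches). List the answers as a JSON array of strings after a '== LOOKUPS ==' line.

Process each operation:
  add 48.65.64.0/20 -> H1 at depth 20
  del 48.65.64.0/20 (clear depth 20)
  add 163.186.24.250/32 -> H2 at depth 32
  ? 163.186.24.250  path d0:-→d1:-→d2:-→d3:-→d4:-→d5:-→d6:-→d7:-→d8:-→d9:-→d10:-→d11:-→d12:-→d13:-→d14:-→d15:-→d16:-→d17:-→d18:-→d19:-→d20:-→d21:-→d22:-→d23:-→d24:-→d25:-→d26:-→d27:-→d28:-→d29:-→d30:-→d31:-→d32:H2  best=H2
  add 216.0.0.0/5 -> H3 at depth 5
  del 216.0.0.0/5 (clear depth 5)
  del 163.186.24.250/32 (clear depth 32)
  add 217.43.97.43/32 -> H1 at depth 32
  del 217.43.97.43/32 (clear depth 32)
  add 133.254.0.0/16 -> H0 at depth 16
  add 217.43.64.0/18 -> H0 at depth 18
  add 0.0.0.0/0 -> H2 at depth 0
  ? 133.254.0.118  path d0:H2→d1:-→d2:-→d3:-→d4:-→d5:-→d6:-→d7:-→d8:-→d9:-→d10:-→d11:-→d12:-→d13:-→d14:-→d15:-→d16:H0  best=H0
  add 163.160.0.0/11 -> H0 at depth 11
  add 48.65.67.76/30 -> H3 at depth 30
  ? 133.254.0.40  path d0:H2→d1:-→d2:-→d3:-→d4:-→d5:-→d6:-→d7:-→d8:-→d9:-→d10:-→d11:-→d12:-→d13:-→d14:-→d15:-→d16:H0  best=H0

== LOOKUPS ==
["H2","H0","H0"]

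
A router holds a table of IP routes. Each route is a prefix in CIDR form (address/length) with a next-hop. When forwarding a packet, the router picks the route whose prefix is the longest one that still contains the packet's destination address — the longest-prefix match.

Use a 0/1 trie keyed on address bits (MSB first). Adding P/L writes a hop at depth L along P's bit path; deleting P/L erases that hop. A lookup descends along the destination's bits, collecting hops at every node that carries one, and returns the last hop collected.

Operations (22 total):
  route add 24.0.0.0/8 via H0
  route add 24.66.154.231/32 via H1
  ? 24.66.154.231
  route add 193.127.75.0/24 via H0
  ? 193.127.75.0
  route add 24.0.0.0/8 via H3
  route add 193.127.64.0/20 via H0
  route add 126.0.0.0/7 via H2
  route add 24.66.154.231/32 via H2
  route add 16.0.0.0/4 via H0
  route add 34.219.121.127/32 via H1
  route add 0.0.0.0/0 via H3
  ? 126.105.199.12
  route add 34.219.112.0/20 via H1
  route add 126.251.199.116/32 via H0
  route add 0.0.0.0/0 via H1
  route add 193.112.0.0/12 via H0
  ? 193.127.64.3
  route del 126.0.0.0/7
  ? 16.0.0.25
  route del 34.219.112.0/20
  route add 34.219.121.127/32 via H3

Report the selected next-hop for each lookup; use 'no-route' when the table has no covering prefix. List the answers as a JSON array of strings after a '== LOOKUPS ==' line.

Process each operation:
  + 24.0.0.0/8 (H0) depth=8
  + 24.66.154.231/32 (H1) depth=32
  ? 24.66.154.231  path d0:-→d1:-→d2:-→d3:-→d4:-→d5:-→d6:-→d7:-→d8:H0→d9:-→d10:-→d11:-→d12:-→d13:-→d14:-→d15:-→d16:-→d17:-→d18:-→d19:-→d20:-→d21:-→d22:-→d23:-→d24:-→d25:-→d26:-→d27:-→d28:-→d29:-→d30:-→d31:-→d32:H1  best=H1
  + 193.127.75.0/24 (H0) depth=24
  ? 193.127.75.0  path d0:-→d1:-→d2:-→d3:-→d4:-→d5:-→d6:-→d7:-→d8:-→d9:-→d10:-→d11:-→d12:-→d13:-→d14:-→d15:-→d16:-→d17:-→d18:-→d19:-→d20:-→d21:-→d22:-→d23:-→d24:H0  best=H0
  + 24.0.0.0/8 (H3) depth=8
  + 193.127.64.0/20 (H0) depth=20
  + 126.0.0.0/7 (H2) depth=7
  + 24.66.154.231/32 (H2) depth=32
  + 16.0.0.0/4 (H0) depth=4
  + 34.219.121.127/32 (H1) depth=32
  + 0.0.0.0/0 (H3) depth=0
  ? 126.105.199.12  path d0:H3→d1:-→d2:-→d3:-→d4:-→d5:-→d6:-→d7:H2  best=H2
  + 34.219.112.0/20 (H1) depth=20
  + 126.251.199.116/32 (H0) depth=32
  + 0.0.0.0/0 (H1) depth=0
  + 193.112.0.0/12 (H0) depth=12
  ? 193.127.64.3  path d0:H1→d1:-→d2:-→d3:-→d4:-→d5:-→d6:-→d7:-→d8:-→d9:-→d10:-→d11:-→d12:H0→d13:-→d14:-→d15:-→d16:-→d17:-→d18:-→d19:-→d20:H0  best=H0
  del 126.0.0.0/7 (clear depth 7)
  ? 16.0.0.25  path d0:H1→d1:-→d2:-→d3:-→d4:H0  best=H0
  del 34.219.112.0/20 (clear depth 20)
  + 34.219.121.127/32 (H3) depth=32

== LOOKUPS ==
["H1","H0","H2","H0","H0"]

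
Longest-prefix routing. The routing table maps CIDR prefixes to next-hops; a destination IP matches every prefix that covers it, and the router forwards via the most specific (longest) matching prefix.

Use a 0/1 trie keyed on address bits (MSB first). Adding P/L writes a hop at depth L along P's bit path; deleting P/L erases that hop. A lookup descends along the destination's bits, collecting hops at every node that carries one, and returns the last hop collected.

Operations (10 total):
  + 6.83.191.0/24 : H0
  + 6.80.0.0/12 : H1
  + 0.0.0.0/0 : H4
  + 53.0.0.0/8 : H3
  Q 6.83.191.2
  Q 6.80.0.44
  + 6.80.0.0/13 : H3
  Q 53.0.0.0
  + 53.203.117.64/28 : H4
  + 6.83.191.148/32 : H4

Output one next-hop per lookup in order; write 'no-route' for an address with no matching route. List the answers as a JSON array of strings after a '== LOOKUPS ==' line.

Process each operation:
  add 6.83.191.0/24 -> H0 at depth 24
  add 6.80.0.0/12 -> H1 at depth 12
  add 0.0.0.0/0 -> H4 at depth 0
  add 53.0.0.0/8 -> H3 at depth 8
  Q 6.83.191.2: descend 000001100101001110111111 ; hops seen [H4,H1,H0] ; pick H0
  Q 6.80.0.44: descend 00000110010100 ; hops seen [H4,H1] ; pick H1
  add 6.80.0.0/13 -> H3 at depth 13
  Q 53.0.0.0: descend 00110101 ; hops seen [H4,H3] ; pick H3
  add 53.203.117.64/28 -> H4 at depth 28
  add 6.83.191.148/32 -> H4 at depth 32

== LOOKUPS ==
["H0","H1","H3"]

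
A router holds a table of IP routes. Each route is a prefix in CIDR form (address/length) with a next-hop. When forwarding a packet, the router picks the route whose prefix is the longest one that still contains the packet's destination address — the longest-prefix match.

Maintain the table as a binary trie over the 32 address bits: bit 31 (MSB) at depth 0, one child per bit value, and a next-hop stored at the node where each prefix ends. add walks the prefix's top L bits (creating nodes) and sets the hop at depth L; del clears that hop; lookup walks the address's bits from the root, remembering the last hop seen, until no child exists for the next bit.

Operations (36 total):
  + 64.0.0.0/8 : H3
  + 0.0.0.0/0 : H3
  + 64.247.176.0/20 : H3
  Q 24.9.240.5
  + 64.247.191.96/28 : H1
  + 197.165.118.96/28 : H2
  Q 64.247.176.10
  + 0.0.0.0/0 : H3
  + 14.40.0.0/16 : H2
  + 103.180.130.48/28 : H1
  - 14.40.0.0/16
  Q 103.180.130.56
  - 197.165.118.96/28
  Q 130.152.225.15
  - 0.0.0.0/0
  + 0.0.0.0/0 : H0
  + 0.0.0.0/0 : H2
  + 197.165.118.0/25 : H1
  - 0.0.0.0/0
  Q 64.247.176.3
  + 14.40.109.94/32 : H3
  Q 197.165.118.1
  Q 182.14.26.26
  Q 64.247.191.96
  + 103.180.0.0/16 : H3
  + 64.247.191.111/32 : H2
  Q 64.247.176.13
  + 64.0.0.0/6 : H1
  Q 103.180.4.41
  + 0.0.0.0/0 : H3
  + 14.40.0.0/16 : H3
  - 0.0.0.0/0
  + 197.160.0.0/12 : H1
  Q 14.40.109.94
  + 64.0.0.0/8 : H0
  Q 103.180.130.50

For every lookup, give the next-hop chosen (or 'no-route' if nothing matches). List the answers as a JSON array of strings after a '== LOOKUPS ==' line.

Apply in order:
  add 64.0.0.0/8 -> H3 at depth 8
  add 0.0.0.0/0 -> H3 at depth 0
  add 64.247.176.0/20 -> H3 at depth 20
  ? 24.9.240.5  path d0:H3→d1:-  best=H3
  add 64.247.191.96/28 -> H1 at depth 28
  add 197.165.118.96/28 -> H2 at depth 28
  ? 64.247.176.10  path d0:H3→d1:-→d2:-→d3:-→d4:-→d5:-→d6:-→d7:-→d8:H3→d9:-→d10:-→d11:-→d12:-→d13:-→d14:-→d15:-→d16:-→d17:-→d18:-→d19:-→d20:H3  best=H3
  add 0.0.0.0/0 -> H3 at depth 0
  add 14.40.0.0/16 -> H2 at depth 16
  add 103.180.130.48/28 -> H1 at depth 28
  - 14.40.0.0/16 clear@16
  ? 103.180.130.56  path d0:H3→d1:-→d2:-→d3:-→d4:-→d5:-→d6:-→d7:-→d8:-→d9:-→d10:-→d11:-→d12:-→d13:-→d14:-→d15:-→d16:-→d17:-→d18:-→d19:-→d20:-→d21:-→d22:-→d23:-→d24:-→d25:-→d26:-→d27:-→d28:H1  best=H1
  - 197.165.118.96/28 clear@28
  ? 130.152.225.15  path d0:H3→d1:-  best=H3
  - 0.0.0.0/0 clear@0
  add 0.0.0.0/0 -> H0 at depth 0
  add 0.0.0.0/0 -> H2 at depth 0
  add 197.165.118.0/25 -> H1 at depth 25
  - 0.0.0.0/0 clear@0
  ? 64.247.176.3  path d0:-→d1:-→d2:-→d3:-→d4:-→d5:-→d6:-→d7:-→d8:H3→d9:-→d10:-→d11:-→d12:-→d13:-→d14:-→d15:-→d16:-→d17:-→d18:-→d19:-→d20:H3  best=H3
  add 14.40.109.94/32 -> H3 at depth 32
  ? 197.165.118.1  path d0:-→d1:-→d2:-→d3:-→d4:-→d5:-→d6:-→d7:-→d8:-→d9:-→d10:-→d11:-→d12:-→d13:-→d14:-→d15:-→d16:-→d17:-→d18:-→d19:-→d20:-→d21:-→d22:-→d23:-→d24:-→d25:H1  best=H1
  ? 182.14.26.26  path d0:-→d1:-  best=no-route
  ? 64.247.191.96  path d0:-→d1:-→d2:-→d3:-→d4:-→d5:-→d6:-→d7:-→d8:H3→d9:-→d10:-→d11:-→d12:-→d13:-→d14:-→d15:-→d16:-→d17:-→d18:-→d19:-→d20:H3→d21:-→d22:-→d23:-→d24:-→d25:-→d26:-→d27:-→d28:H1  best=H1
  add 103.180.0.0/16 -> H3 at depth 16
  add 64.247.191.111/32 -> H2 at depth 32
  ? 64.247.176.13  path d0:-→d1:-→d2:-→d3:-→d4:-→d5:-→d6:-→d7:-→d8:H3→d9:-→d10:-→d11:-→d12:-→d13:-→d14:-→d15:-→d16:-→d17:-→d18:-→d19:-→d20:H3  best=H3
  add 64.0.0.0/6 -> H1 at depth 6
  ? 103.180.4.41  path d0:-→d1:-→d2:-→d3:-→d4:-→d5:-→d6:-→d7:-→d8:-→d9:-→d10:-→d11:-→d12:-→d13:-→d14:-→d15:-→d16:H3  best=H3
  add 0.0.0.0/0 -> H3 at depth 0
  add 14.40.0.0/16 -> H3 at depth 16
  - 0.0.0.0/0 clear@0
  add 197.160.0.0/12 -> H1 at depth 12
  ? 14.40.109.94  path d0:-→d1:-→d2:-→d3:-→d4:-→d5:-→d6:-→d7:-→d8:-→d9:-→d10:-→d11:-→d12:-→d13:-→d14:-→d15:-→d16:H3→d17:-→d18:-→d19:-→d20:-→d21:-→d22:-→d23:-→d24:-→d25:-→d26:-→d27:-→d28:-→d29:-→d30:-→d31:-→d32:H3  best=H3
  add 64.0.0.0/8 -> H0 at depth 8
  ? 103.180.130.50  path d0:-→d1:-→d2:-→d3:-→d4:-→d5:-→d6:-→d7:-→d8:-→d9:-→d10:-→d11:-→d12:-→d13:-→d14:-→d15:-→d16:H3→d17:-→d18:-→d19:-→d20:-→d21:-→d22:-→d23:-→d24:-→d25:-→d26:-→d27:-→d28:H1  best=H1

== LOOKUPS ==
["H3","H3","H1","H3","H3","H1","no-route","H1","H3","H3","H3","H1"]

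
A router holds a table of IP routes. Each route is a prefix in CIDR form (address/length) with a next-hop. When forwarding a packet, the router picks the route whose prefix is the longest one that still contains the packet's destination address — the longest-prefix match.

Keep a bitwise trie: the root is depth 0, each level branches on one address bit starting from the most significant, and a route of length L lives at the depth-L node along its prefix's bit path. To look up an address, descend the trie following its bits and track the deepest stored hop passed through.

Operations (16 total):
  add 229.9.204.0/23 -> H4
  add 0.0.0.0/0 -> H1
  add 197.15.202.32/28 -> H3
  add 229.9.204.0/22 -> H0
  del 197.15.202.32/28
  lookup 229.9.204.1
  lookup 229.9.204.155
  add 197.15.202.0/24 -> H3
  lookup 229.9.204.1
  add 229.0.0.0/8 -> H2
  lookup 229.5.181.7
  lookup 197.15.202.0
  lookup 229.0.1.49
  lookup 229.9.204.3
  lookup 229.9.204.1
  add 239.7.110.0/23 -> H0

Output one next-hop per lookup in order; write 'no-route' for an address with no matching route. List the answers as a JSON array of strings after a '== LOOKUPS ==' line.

Trace:
  + 229.9.204.0/23 (H4) depth=23
  + 0.0.0.0/0 (H1) depth=0
  + 197.15.202.32/28 (H3) depth=28
  + 229.9.204.0/22 (H0) depth=22
  - 197.15.202.32/28 clear@28
  ? 229.9.204.1  path d0:H1→d1:-→d2:-→d3:-→d4:-→d5:-→d6:-→d7:-→d8:-→d9:-→d10:-→d11:-→d12:-→d13:-→d14:-→d15:-→d16:-→d17:-→d18:-→d19:-→d20:-→d21:-→d22:H0→d23:H4  best=H4
  ? 229.9.204.155  path d0:H1→d1:-→d2:-→d3:-→d4:-→d5:-→d6:-→d7:-→d8:-→d9:-→d10:-→d11:-→d12:-→d13:-→d14:-→d15:-→d16:-→d17:-→d18:-→d19:-→d20:-→d21:-→d22:H0→d23:H4  best=H4
  + 197.15.202.0/24 (H3) depth=24
  ? 229.9.204.1  path d0:H1→d1:-→d2:-→d3:-→d4:-→d5:-→d6:-→d7:-→d8:-→d9:-→d10:-→d11:-→d12:-→d13:-→d14:-→d15:-→d16:-→d17:-→d18:-→d19:-→d20:-→d21:-→d22:H0→d23:H4  best=H4
  + 229.0.0.0/8 (H2) depth=8
  ? 229.5.181.7  path d0:H1→d1:-→d2:-→d3:-→d4:-→d5:-→d6:-→d7:-→d8:H2→d9:-→d10:-→d11:-→d12:-  best=H2
  ? 197.15.202.0  path d0:H1→d1:-→d2:-→d3:-→d4:-→d5:-→d6:-→d7:-→d8:-→d9:-→d10:-→d11:-→d12:-→d13:-→d14:-→d15:-→d16:-→d17:-→d18:-→d19:-→d20:-→d21:-→d22:-→d23:-→d24:H3→d25:-→d26:-  best=H3
  ? 229.0.1.49  path d0:H1→d1:-→d2:-→d3:-→d4:-→d5:-→d6:-→d7:-→d8:H2→d9:-→d10:-→d11:-→d12:-  best=H2
  ? 229.9.204.3  path d0:H1→d1:-→d2:-→d3:-→d4:-→d5:-→d6:-→d7:-→d8:H2→d9:-→d10:-→d11:-→d12:-→d13:-→d14:-→d15:-→d16:-→d17:-→d18:-→d19:-→d20:-→d21:-→d22:H0→d23:H4  best=H4
  ? 229.9.204.1  path d0:H1→d1:-→d2:-→d3:-→d4:-→d5:-→d6:-→d7:-→d8:H2→d9:-→d10:-→d11:-→d12:-→d13:-→d14:-→d15:-→d16:-→d17:-→d18:-→d19:-→d20:-→d21:-→d22:H0→d23:H4  best=H4
  + 239.7.110.0/23 (H0) depth=23

== LOOKUPS ==
["H4","H4","H4","H2","H3","H2","H4","H4"]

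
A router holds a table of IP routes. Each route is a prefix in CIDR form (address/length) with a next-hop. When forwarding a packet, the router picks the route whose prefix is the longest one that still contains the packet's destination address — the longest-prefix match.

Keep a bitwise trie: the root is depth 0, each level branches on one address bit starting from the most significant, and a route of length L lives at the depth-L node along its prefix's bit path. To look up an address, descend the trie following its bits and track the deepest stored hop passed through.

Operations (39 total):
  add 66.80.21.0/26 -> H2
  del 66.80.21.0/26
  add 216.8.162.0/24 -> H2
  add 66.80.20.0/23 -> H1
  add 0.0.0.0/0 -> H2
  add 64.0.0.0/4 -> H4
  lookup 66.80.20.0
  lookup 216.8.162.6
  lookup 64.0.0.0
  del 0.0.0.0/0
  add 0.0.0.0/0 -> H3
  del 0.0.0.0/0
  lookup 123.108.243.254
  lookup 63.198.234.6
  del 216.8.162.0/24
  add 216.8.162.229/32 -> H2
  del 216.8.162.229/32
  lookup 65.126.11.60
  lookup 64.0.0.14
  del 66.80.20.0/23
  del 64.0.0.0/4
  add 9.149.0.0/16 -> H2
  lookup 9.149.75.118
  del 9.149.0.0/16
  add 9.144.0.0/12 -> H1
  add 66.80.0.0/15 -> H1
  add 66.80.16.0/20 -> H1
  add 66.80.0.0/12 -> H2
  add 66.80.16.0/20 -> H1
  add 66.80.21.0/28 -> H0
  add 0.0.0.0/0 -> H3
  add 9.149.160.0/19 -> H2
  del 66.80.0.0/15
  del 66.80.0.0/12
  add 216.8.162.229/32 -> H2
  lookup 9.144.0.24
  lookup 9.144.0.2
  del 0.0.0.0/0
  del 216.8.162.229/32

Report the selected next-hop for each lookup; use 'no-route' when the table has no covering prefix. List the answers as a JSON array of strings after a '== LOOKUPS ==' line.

Process each operation:
  add 66.80.21.0/26 -> H2 at depth 26
  - 66.80.21.0/26 clear@26
  add 216.8.162.0/24 -> H2 at depth 24
  add 66.80.20.0/23 -> H1 at depth 23
  add 0.0.0.0/0 -> H2 at depth 0
  add 64.0.0.0/4 -> H4 at depth 4
  lookup 66.80.20.0: bits 01000010010100000001010 walk d0:H2→d1:-→d2:-→d3:-→d4:H4→d5:-→d6:-→d7:-→d8:-→d9:-→d10:-→d11:-→d12:-→d13:-→d14:-→d15:-→d16:-→d17:-→d18:-→d19:-→d20:-→d21:-→d22:-→d23:H1 -> H1
  lookup 216.8.162.6: bits 110110000000100010100010 walk d0:H2→d1:-→d2:-→d3:-→d4:-→d5:-→d6:-→d7:-→d8:-→d9:-→d10:-→d11:-→d12:-→d13:-→d14:-→d15:-→d16:-→d17:-→d18:-→d19:-→d20:-→d21:-→d22:-→d23:-→d24:H2 -> H2
  lookup 64.0.0.0: bits 010000 walk d0:H2→d1:-→d2:-→d3:-→d4:H4→d5:-→d6:- -> H4
  - 0.0.0.0/0 clear@0
  add 0.0.0.0/0 -> H3 at depth 0
  - 0.0.0.0/0 clear@0
  lookup 123.108.243.254: bits 01 walk d0:-→d1:-→d2:- -> no-route
  lookup 63.198.234.6: bits 0 walk d0:-→d1:- -> no-route
  - 216.8.162.0/24 clear@24
  add 216.8.162.229/32 -> H2 at depth 32
  - 216.8.162.229/32 clear@32
  lookup 65.126.11.60: bits 010000 walk d0:-→d1:-→d2:-→d3:-→d4:H4→d5:-→d6:- -> H4
  lookup 64.0.0.14: bits 010000 walk d0:-→d1:-→d2:-→d3:-→d4:H4→d5:-→d6:- -> H4
  - 66.80.20.0/23 clear@23
  - 64.0.0.0/4 clear@4
  add 9.149.0.0/16 -> H2 at depth 16
  lookup 9.149.75.118: bits 0000100110010101 walk d0:-→d1:-→d2:-→d3:-→d4:-→d5:-→d6:-→d7:-→d8:-→d9:-→d10:-→d11:-→d12:-→d13:-→d14:-→d15:-→d16:H2 -> H2
  - 9.149.0.0/16 clear@16
  add 9.144.0.0/12 -> H1 at depth 12
  add 66.80.0.0/15 -> H1 at depth 15
  add 66.80.16.0/20 -> H1 at depth 20
  add 66.80.0.0/12 -> H2 at depth 12
  add 66.80.16.0/20 -> H1 at depth 20
  add 66.80.21.0/28 -> H0 at depth 28
  add 0.0.0.0/0 -> H3 at depth 0
  add 9.149.160.0/19 -> H2 at depth 19
  - 66.80.0.0/15 clear@15
  - 66.80.0.0/12 clear@12
  add 216.8.162.229/32 -> H2 at depth 32
  lookup 9.144.0.24: bits 0000100110010 walk d0:H3→d1:-→d2:-→d3:-→d4:-→d5:-→d6:-→d7:-→d8:-→d9:-→d10:-→d11:-→d12:H1→d13:- -> H1
  lookup 9.144.0.2: bits 0000100110010 walk d0:H3→d1:-→d2:-→d3:-→d4:-→d5:-→d6:-→d7:-→d8:-→d9:-→d10:-→d11:-→d12:H1→d13:- -> H1
  - 0.0.0.0/0 clear@0
  - 216.8.162.229/32 clear@32

== LOOKUPS ==
["H1","H2","H4","no-route","no-route","H4","H4","H2","H1","H1"]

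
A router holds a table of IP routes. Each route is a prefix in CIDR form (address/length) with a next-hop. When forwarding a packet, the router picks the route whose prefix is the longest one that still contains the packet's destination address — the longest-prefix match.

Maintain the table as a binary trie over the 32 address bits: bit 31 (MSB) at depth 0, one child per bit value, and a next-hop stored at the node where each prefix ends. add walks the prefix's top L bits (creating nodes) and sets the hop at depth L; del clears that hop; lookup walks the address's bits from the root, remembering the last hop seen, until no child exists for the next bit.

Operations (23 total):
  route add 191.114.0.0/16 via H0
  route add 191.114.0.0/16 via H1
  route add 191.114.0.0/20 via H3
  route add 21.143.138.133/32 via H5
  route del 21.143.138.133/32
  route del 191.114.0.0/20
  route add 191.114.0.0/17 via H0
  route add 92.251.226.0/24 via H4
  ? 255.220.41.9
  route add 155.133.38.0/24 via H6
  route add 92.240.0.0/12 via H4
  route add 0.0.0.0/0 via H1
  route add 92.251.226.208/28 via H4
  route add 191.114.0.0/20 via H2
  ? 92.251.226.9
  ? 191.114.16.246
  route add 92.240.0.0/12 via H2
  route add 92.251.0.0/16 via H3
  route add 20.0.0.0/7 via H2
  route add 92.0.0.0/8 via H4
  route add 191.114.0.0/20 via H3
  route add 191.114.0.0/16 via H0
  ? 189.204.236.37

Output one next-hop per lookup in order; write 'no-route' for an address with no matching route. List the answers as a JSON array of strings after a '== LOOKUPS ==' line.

Process each operation:
  + 191.114.0.0/16 (H0) depth=16
  + 191.114.0.0/16 (H1) depth=16
  + 191.114.0.0/20 (H3) depth=20
  + 21.143.138.133/32 (H5) depth=32
  - 21.143.138.133/32 clear@32
  - 191.114.0.0/20 clear@20
  + 191.114.0.0/17 (H0) depth=17
  + 92.251.226.0/24 (H4) depth=24
  ? 255.220.41.9  path d0:-→d1:-  best=no-route
  + 155.133.38.0/24 (H6) depth=24
  + 92.240.0.0/12 (H4) depth=12
  + 0.0.0.0/0 (H1) depth=0
  + 92.251.226.208/28 (H4) depth=28
  + 191.114.0.0/20 (H2) depth=20
  ? 92.251.226.9  path d0:H1→d1:-→d2:-→d3:-→d4:-→d5:-→d6:-→d7:-→d8:-→d9:-→d10:-→d11:-→d12:H4→d13:-→d14:-→d15:-→d16:-→d17:-→d18:-→d19:-→d20:-→d21:-→d22:-→d23:-→d24:H4  best=H4
  ? 191.114.16.246  path d0:H1→d1:-→d2:-→d3:-→d4:-→d5:-→d6:-→d7:-→d8:-→d9:-→d10:-→d11:-→d12:-→d13:-→d14:-→d15:-→d16:H1→d17:H0→d18:-→d19:-  best=H0
  + 92.240.0.0/12 (H2) depth=12
  + 92.251.0.0/16 (H3) depth=16
  + 20.0.0.0/7 (H2) depth=7
  + 92.0.0.0/8 (H4) depth=8
  + 191.114.0.0/20 (H3) depth=20
  + 191.114.0.0/16 (H0) depth=16
  ? 189.204.236.37  path d0:H1→d1:-→d2:-→d3:-→d4:-→d5:-→d6:-  best=H1

== LOOKUPS ==
["no-route","H4","H0","H1"]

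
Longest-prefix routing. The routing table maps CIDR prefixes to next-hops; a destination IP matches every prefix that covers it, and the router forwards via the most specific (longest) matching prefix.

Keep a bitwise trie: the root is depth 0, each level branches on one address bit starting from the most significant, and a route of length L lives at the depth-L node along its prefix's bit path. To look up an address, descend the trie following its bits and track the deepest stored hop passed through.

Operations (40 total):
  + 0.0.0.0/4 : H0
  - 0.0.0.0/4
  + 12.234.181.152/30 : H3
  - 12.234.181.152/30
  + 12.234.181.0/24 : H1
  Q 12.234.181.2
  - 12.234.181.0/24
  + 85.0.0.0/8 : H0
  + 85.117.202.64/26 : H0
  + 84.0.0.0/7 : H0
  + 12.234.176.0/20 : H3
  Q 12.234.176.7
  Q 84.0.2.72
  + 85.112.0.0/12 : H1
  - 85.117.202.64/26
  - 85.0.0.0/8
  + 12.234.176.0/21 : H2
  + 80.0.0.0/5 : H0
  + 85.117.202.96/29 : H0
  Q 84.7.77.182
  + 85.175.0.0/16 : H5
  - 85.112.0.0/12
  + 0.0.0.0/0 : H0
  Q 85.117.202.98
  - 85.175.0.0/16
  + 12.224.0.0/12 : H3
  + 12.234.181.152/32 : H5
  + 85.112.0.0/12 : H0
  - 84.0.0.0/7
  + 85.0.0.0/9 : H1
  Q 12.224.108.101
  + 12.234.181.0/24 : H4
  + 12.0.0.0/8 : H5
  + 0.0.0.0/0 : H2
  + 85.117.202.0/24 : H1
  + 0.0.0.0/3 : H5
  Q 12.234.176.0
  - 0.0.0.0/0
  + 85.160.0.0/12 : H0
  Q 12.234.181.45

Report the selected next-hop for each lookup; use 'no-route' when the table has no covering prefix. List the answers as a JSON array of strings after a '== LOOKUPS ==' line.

Process each operation:
  add 0.0.0.0/4 -> H0 at depth 4
  del 0.0.0.0/4 (clear depth 4)
  add 12.234.181.152/30 -> H3 at depth 30
  del 12.234.181.152/30 (clear depth 30)
  add 12.234.181.0/24 -> H1 at depth 24
  lookup 12.234.181.2: bits 000011001110101010110101 walk d0:-→d1:-→d2:-→d3:-→d4:-→d5:-→d6:-→d7:-→d8:-→d9:-→d10:-→d11:-→d12:-→d13:-→d14:-→d15:-→d16:-→d17:-→d18:-→d19:-→d20:-→d21:-→d22:-→d23:-→d24:H1 -> H1
  del 12.234.181.0/24 (clear depth 24)
  add 85.0.0.0/8 -> H0 at depth 8
  add 85.117.202.64/26 -> H0 at depth 26
  add 84.0.0.0/7 -> H0 at depth 7
  add 12.234.176.0/20 -> H3 at depth 20
  lookup 12.234.176.7: bits 000011001110101010110 walk d0:-→d1:-→d2:-→d3:-→d4:-→d5:-→d6:-→d7:-→d8:-→d9:-→d10:-→d11:-→d12:-→d13:-→d14:-→d15:-→d16:-→d17:-→d18:-→d19:-→d20:H3→d21:- -> H3
  lookup 84.0.2.72: bits 0101010 walk d0:-→d1:-→d2:-→d3:-→d4:-→d5:-→d6:-→d7:H0 -> H0
  add 85.112.0.0/12 -> H1 at depth 12
  del 85.117.202.64/26 (clear depth 26)
  del 85.0.0.0/8 (clear depth 8)
  add 12.234.176.0/21 -> H2 at depth 21
  add 80.0.0.0/5 -> H0 at depth 5
  add 85.117.202.96/29 -> H0 at depth 29
  lookup 84.7.77.182: bits 0101010 walk d0:-→d1:-→d2:-→d3:-→d4:-→d5:H0→d6:-→d7:H0 -> H0
  add 85.175.0.0/16 -> H5 at depth 16
  del 85.112.0.0/12 (clear depth 12)
  add 0.0.0.0/0 -> H0 at depth 0
  lookup 85.117.202.98: bits 01010101011101011100101001100 walk d0:H0→d1:-→d2:-→d3:-→d4:-→d5:H0→d6:-→d7:H0→d8:-→d9:-→d10:-→d11:-→d12:-→d13:-→d14:-→d15:-→d16:-→d17:-→d18:-→d19:-→d20:-→d21:-→d22:-→d23:-→d24:-→d25:-→d26:-→d27:-→d28:-→d29:H0 -> H0
  del 85.175.0.0/16 (clear depth 16)
  add 12.224.0.0/12 -> H3 at depth 12
  add 12.234.181.152/32 -> H5 at depth 32
  add 85.112.0.0/12 -> H0 at depth 12
  del 84.0.0.0/7 (clear depth 7)
  add 85.0.0.0/9 -> H1 at depth 9
  lookup 12.224.108.101: bits 000011001110 walk d0:H0→d1:-→d2:-→d3:-→d4:-→d5:-→d6:-→d7:-→d8:-→d9:-→d10:-→d11:-→d12:H3 -> H3
  add 12.234.181.0/24 -> H4 at depth 24
  add 12.0.0.0/8 -> H5 at depth 8
  add 0.0.0.0/0 -> H2 at depth 0
  add 85.117.202.0/24 -> H1 at depth 24
  add 0.0.0.0/3 -> H5 at depth 3
  lookup 12.234.176.0: bits 000011001110101010110 walk d0:H2→d1:-→d2:-→d3:H5→d4:-→d5:-→d6:-→d7:-→d8:H5→d9:-→d10:-→d11:-→d12:H3→d13:-→d14:-→d15:-→d16:-→d17:-→d18:-→d19:-→d20:H3→d21:H2 -> H2
  del 0.0.0.0/0 (clear depth 0)
  add 85.160.0.0/12 -> H0 at depth 12
  lookup 12.234.181.45: bits 000011001110101010110101 walk d0:-→d1:-→d2:-→d3:H5→d4:-→d5:-→d6:-→d7:-→d8:H5→d9:-→d10:-→d11:-→d12:H3→d13:-→d14:-→d15:-→d16:-→d17:-→d18:-→d19:-→d20:H3→d21:H2→d22:-→d23:-→d24:H4 -> H4

== LOOKUPS ==
["H1","H3","H0","H0","H0","H3","H2","H4"]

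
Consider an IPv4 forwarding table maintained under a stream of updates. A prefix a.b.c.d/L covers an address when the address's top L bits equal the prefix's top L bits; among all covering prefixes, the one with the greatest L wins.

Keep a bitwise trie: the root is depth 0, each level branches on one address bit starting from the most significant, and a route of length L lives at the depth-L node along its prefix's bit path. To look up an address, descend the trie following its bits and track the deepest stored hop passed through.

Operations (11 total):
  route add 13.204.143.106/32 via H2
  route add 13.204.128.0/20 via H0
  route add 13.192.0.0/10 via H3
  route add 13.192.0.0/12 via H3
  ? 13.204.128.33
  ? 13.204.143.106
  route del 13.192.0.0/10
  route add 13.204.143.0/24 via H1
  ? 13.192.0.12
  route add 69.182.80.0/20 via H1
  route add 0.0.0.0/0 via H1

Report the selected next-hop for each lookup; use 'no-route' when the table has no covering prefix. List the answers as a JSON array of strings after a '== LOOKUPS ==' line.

Apply in order:
  + 13.204.143.106/32 (H2) depth=32
  + 13.204.128.0/20 (H0) depth=20
  + 13.192.0.0/10 (H3) depth=10
  + 13.192.0.0/12 (H3) depth=12
  ? 13.204.128.33  path d0:-→d1:-→d2:-→d3:-→d4:-→d5:-→d6:-→d7:-→d8:-→d9:-→d10:H3→d11:-→d12:H3→d13:-→d14:-→d15:-→d16:-→d17:-→d18:-→d19:-→d20:H0  best=H0
  ? 13.204.143.106  path d0:-→d1:-→d2:-→d3:-→d4:-→d5:-→d6:-→d7:-→d8:-→d9:-→d10:H3→d11:-→d12:H3→d13:-→d14:-→d15:-→d16:-→d17:-→d18:-→d19:-→d20:H0→d21:-→d22:-→d23:-→d24:-→d25:-→d26:-→d27:-→d28:-→d29:-→d30:-→d31:-→d32:H2  best=H2
  - 13.192.0.0/10 clear@10
  + 13.204.143.0/24 (H1) depth=24
  ? 13.192.0.12  path d0:-→d1:-→d2:-→d3:-→d4:-→d5:-→d6:-→d7:-→d8:-→d9:-→d10:-→d11:-→d12:H3  best=H3
  + 69.182.80.0/20 (H1) depth=20
  + 0.0.0.0/0 (H1) depth=0

== LOOKUPS ==
["H0","H2","H3"]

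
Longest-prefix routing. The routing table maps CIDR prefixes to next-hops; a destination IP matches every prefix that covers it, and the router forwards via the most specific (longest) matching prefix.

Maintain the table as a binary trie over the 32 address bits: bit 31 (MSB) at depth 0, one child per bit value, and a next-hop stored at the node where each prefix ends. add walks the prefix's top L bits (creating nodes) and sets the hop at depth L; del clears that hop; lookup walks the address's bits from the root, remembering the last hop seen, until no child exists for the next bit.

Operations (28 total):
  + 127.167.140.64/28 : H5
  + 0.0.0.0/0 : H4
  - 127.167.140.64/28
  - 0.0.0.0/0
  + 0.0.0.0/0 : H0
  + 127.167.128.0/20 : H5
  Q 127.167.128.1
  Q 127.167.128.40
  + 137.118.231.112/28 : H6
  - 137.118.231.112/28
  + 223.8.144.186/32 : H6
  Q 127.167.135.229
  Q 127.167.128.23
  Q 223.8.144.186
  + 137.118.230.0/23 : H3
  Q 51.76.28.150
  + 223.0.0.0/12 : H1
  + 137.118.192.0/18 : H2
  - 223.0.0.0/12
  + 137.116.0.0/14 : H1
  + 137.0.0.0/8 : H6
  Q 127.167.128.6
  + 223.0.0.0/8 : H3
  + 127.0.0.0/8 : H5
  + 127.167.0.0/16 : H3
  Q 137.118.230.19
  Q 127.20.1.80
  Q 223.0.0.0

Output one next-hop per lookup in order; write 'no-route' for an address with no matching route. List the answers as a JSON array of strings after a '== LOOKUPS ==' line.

Trace:
  + 127.167.140.64/28 (H5) depth=28
  + 0.0.0.0/0 (H4) depth=0
  del 127.167.140.64/28 (clear depth 28)
  del 0.0.0.0/0 (clear depth 0)
  + 0.0.0.0/0 (H0) depth=0
  + 127.167.128.0/20 (H5) depth=20
  Q 127.167.128.1: descend 01111111101001111000 ; hops seen [H0,H5] ; pick H5
  Q 127.167.128.40: descend 01111111101001111000 ; hops seen [H0,H5] ; pick H5
  + 137.118.231.112/28 (H6) depth=28
  del 137.118.231.112/28 (clear depth 28)
  + 223.8.144.186/32 (H6) depth=32
  Q 127.167.135.229: descend 01111111101001111000 ; hops seen [H0,H5] ; pick H5
  Q 127.167.128.23: descend 01111111101001111000 ; hops seen [H0,H5] ; pick H5
  Q 223.8.144.186: descend 11011111000010001001000010111010 ; hops seen [H0,H6] ; pick H6
  + 137.118.230.0/23 (H3) depth=23
  Q 51.76.28.150: descend 0 ; hops seen [H0] ; pick H0
  + 223.0.0.0/12 (H1) depth=12
  + 137.118.192.0/18 (H2) depth=18
  del 223.0.0.0/12 (clear depth 12)
  + 137.116.0.0/14 (H1) depth=14
  + 137.0.0.0/8 (H6) depth=8
  Q 127.167.128.6: descend 01111111101001111000 ; hops seen [H0,H5] ; pick H5
  + 223.0.0.0/8 (H3) depth=8
  + 127.0.0.0/8 (H5) depth=8
  + 127.167.0.0/16 (H3) depth=16
  Q 137.118.230.19: descend 10001001011101101110011 ; hops seen [H0,H6,H1,H2,H3] ; pick H3
  Q 127.20.1.80: descend 01111111 ; hops seen [H0,H5] ; pick H5
  Q 223.0.0.0: descend 110111110000 ; hops seen [H0,H3] ; pick H3

== LOOKUPS ==
["H5","H5","H5","H5","H6","H0","H5","H3","H5","H3"]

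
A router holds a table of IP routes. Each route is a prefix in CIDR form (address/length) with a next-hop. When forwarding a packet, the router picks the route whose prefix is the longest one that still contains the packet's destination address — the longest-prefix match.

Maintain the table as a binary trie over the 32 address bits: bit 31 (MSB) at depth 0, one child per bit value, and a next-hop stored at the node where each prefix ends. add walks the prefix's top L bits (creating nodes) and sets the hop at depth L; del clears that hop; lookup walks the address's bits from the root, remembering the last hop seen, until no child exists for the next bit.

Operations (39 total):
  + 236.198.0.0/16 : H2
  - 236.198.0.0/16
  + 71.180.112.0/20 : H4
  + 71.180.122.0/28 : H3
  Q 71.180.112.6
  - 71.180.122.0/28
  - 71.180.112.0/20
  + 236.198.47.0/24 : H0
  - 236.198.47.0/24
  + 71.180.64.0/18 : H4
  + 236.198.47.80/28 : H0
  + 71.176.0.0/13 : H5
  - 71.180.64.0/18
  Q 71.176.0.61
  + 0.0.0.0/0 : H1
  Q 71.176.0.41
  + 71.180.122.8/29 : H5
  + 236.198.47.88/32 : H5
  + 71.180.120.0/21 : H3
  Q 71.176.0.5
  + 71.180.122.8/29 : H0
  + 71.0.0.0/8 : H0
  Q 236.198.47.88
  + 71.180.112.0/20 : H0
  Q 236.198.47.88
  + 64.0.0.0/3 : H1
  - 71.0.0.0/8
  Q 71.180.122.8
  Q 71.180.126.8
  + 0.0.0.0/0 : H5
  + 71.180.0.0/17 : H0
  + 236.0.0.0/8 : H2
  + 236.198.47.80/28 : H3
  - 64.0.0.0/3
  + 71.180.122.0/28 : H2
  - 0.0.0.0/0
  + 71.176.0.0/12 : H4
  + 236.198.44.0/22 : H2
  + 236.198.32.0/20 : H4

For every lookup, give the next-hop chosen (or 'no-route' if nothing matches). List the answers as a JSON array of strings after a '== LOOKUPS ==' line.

Process each operation:
  + 236.198.0.0/16 (H2) depth=16
  - 236.198.0.0/16 clear@16
  + 71.180.112.0/20 (H4) depth=20
  + 71.180.122.0/28 (H3) depth=28
  ? 71.180.112.6  path d0:-→d1:-→d2:-→d3:-→d4:-→d5:-→d6:-→d7:-→d8:-→d9:-→d10:-→d11:-→d12:-→d13:-→d14:-→d15:-→d16:-→d17:-→d18:-→d19:-→d20:H4  best=H4
  - 71.180.122.0/28 clear@28
  - 71.180.112.0/20 clear@20
  + 236.198.47.0/24 (H0) depth=24
  - 236.198.47.0/24 clear@24
  + 71.180.64.0/18 (H4) depth=18
  + 236.198.47.80/28 (H0) depth=28
  + 71.176.0.0/13 (H5) depth=13
  - 71.180.64.0/18 clear@18
  ? 71.176.0.61  path d0:-→d1:-→d2:-→d3:-→d4:-→d5:-→d6:-→d7:-→d8:-→d9:-→d10:-→d11:-→d12:-→d13:H5  best=H5
  + 0.0.0.0/0 (H1) depth=0
  ? 71.176.0.41  path d0:H1→d1:-→d2:-→d3:-→d4:-→d5:-→d6:-→d7:-→d8:-→d9:-→d10:-→d11:-→d12:-→d13:H5  best=H5
  + 71.180.122.8/29 (H5) depth=29
  + 236.198.47.88/32 (H5) depth=32
  + 71.180.120.0/21 (H3) depth=21
  ? 71.176.0.5  path d0:H1→d1:-→d2:-→d3:-→d4:-→d5:-→d6:-→d7:-→d8:-→d9:-→d10:-→d11:-→d12:-→d13:H5  best=H5
  + 71.180.122.8/29 (H0) depth=29
  + 71.0.0.0/8 (H0) depth=8
  ? 236.198.47.88  path d0:H1→d1:-→d2:-→d3:-→d4:-→d5:-→d6:-→d7:-→d8:-→d9:-→d10:-→d11:-→d12:-→d13:-→d14:-→d15:-→d16:-→d17:-→d18:-→d19:-→d20:-→d21:-→d22:-→d23:-→d24:-→d25:-→d26:-→d27:-→d28:H0→d29:-→d30:-→d31:-→d32:H5  best=H5
  + 71.180.112.0/20 (H0) depth=20
  ? 236.198.47.88  path d0:H1→d1:-→d2:-→d3:-→d4:-→d5:-→d6:-→d7:-→d8:-→d9:-→d10:-→d11:-→d12:-→d13:-→d14:-→d15:-→d16:-→d17:-→d18:-→d19:-→d20:-→d21:-→d22:-→d23:-→d24:-→d25:-→d26:-→d27:-→d28:H0→d29:-→d30:-→d31:-→d32:H5  best=H5
  + 64.0.0.0/3 (H1) depth=3
  - 71.0.0.0/8 clear@8
  ? 71.180.122.8  path d0:H1→d1:-→d2:-→d3:H1→d4:-→d5:-→d6:-→d7:-→d8:-→d9:-→d10:-→d11:-→d12:-→d13:H5→d14:-→d15:-→d16:-→d17:-→d18:-→d19:-→d20:H0→d21:H3→d22:-→d23:-→d24:-→d25:-→d26:-→d27:-→d28:-→d29:H0  best=H0
  ? 71.180.126.8  path d0:H1→d1:-→d2:-→d3:H1→d4:-→d5:-→d6:-→d7:-→d8:-→d9:-→d10:-→d11:-→d12:-→d13:H5→d14:-→d15:-→d16:-→d17:-→d18:-→d19:-→d20:H0→d21:H3  best=H3
  + 0.0.0.0/0 (H5) depth=0
  + 71.180.0.0/17 (H0) depth=17
  + 236.0.0.0/8 (H2) depth=8
  + 236.198.47.80/28 (H3) depth=28
  - 64.0.0.0/3 clear@3
  + 71.180.122.0/28 (H2) depth=28
  - 0.0.0.0/0 clear@0
  + 71.176.0.0/12 (H4) depth=12
  + 236.198.44.0/22 (H2) depth=22
  + 236.198.32.0/20 (H4) depth=20

== LOOKUPS ==
["H4","H5","H5","H5","H5","H5","H0","H3"]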